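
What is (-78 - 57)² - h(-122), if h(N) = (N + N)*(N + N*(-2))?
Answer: 47993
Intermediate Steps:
h(N) = -2*N² (h(N) = (2*N)*(N - 2*N) = (2*N)*(-N) = -2*N²)
(-78 - 57)² - h(-122) = (-78 - 57)² - (-2)*(-122)² = (-135)² - (-2)*14884 = 18225 - 1*(-29768) = 18225 + 29768 = 47993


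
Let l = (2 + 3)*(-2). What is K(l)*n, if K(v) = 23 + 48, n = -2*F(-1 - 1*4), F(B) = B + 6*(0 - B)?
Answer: -3550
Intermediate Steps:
F(B) = -5*B (F(B) = B + 6*(-B) = B - 6*B = -5*B)
l = -10 (l = 5*(-2) = -10)
n = -50 (n = -(-10)*(-1 - 1*4) = -(-10)*(-1 - 4) = -(-10)*(-5) = -2*25 = -50)
K(v) = 71
K(l)*n = 71*(-50) = -3550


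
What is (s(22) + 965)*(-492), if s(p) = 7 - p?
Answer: -467400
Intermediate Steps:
(s(22) + 965)*(-492) = ((7 - 1*22) + 965)*(-492) = ((7 - 22) + 965)*(-492) = (-15 + 965)*(-492) = 950*(-492) = -467400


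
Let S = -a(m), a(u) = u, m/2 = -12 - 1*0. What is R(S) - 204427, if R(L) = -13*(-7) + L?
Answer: -204312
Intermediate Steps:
m = -24 (m = 2*(-12 - 1*0) = 2*(-12 + 0) = 2*(-12) = -24)
S = 24 (S = -1*(-24) = 24)
R(L) = 91 + L
R(S) - 204427 = (91 + 24) - 204427 = 115 - 204427 = -204312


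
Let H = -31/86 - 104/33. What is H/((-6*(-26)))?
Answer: -9967/442728 ≈ -0.022513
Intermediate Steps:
H = -9967/2838 (H = -31*1/86 - 104*1/33 = -31/86 - 104/33 = -9967/2838 ≈ -3.5120)
H/((-6*(-26))) = -9967/2838/(-6*(-26)) = -9967/2838/156 = (1/156)*(-9967/2838) = -9967/442728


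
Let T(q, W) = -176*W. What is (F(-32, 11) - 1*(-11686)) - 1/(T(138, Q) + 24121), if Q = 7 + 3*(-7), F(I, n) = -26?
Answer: 309981099/26585 ≈ 11660.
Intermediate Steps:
Q = -14 (Q = 7 - 21 = -14)
(F(-32, 11) - 1*(-11686)) - 1/(T(138, Q) + 24121) = (-26 - 1*(-11686)) - 1/(-176*(-14) + 24121) = (-26 + 11686) - 1/(2464 + 24121) = 11660 - 1/26585 = 309981099/26585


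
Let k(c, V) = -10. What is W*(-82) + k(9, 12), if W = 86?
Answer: -7062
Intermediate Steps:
W*(-82) + k(9, 12) = 86*(-82) - 10 = -7052 - 10 = -7062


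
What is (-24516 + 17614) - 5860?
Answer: -12762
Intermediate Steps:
(-24516 + 17614) - 5860 = -6902 - 5860 = -12762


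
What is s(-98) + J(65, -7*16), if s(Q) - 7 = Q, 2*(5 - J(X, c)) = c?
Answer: -30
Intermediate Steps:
J(X, c) = 5 - c/2
s(Q) = 7 + Q
s(-98) + J(65, -7*16) = (7 - 98) + (5 - (-7)*16/2) = -91 + (5 - ½*(-112)) = -91 + (5 + 56) = -91 + 61 = -30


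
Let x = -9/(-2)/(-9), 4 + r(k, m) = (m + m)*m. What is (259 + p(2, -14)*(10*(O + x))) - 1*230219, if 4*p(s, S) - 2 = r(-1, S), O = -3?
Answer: -466745/2 ≈ -2.3337e+5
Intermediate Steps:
r(k, m) = -4 + 2*m² (r(k, m) = -4 + (m + m)*m = -4 + (2*m)*m = -4 + 2*m²)
p(s, S) = -½ + S²/2 (p(s, S) = ½ + (-4 + 2*S²)/4 = ½ + (-1 + S²/2) = -½ + S²/2)
x = -½ (x = -9*(-½)*(-⅑) = (9/2)*(-⅑) = -½ ≈ -0.50000)
(259 + p(2, -14)*(10*(O + x))) - 1*230219 = (259 + (-½ + (½)*(-14)²)*(10*(-3 - ½))) - 1*230219 = (259 + (-½ + (½)*196)*(10*(-7/2))) - 230219 = (259 + (-½ + 98)*(-35)) - 230219 = (259 + (195/2)*(-35)) - 230219 = (259 - 6825/2) - 230219 = -6307/2 - 230219 = -466745/2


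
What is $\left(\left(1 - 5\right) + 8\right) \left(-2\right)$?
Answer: $-8$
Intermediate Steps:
$\left(\left(1 - 5\right) + 8\right) \left(-2\right) = \left(-4 + 8\right) \left(-2\right) = 4 \left(-2\right) = -8$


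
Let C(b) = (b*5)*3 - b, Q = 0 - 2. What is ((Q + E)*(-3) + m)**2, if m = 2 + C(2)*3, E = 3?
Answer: 6889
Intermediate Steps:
Q = -2
C(b) = 14*b (C(b) = (5*b)*3 - b = 15*b - b = 14*b)
m = 86 (m = 2 + (14*2)*3 = 2 + 28*3 = 2 + 84 = 86)
((Q + E)*(-3) + m)**2 = ((-2 + 3)*(-3) + 86)**2 = (1*(-3) + 86)**2 = (-3 + 86)**2 = 83**2 = 6889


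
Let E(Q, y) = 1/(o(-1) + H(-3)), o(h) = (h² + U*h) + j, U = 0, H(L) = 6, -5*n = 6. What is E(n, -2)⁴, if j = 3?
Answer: 1/10000 ≈ 0.00010000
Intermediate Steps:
n = -6/5 (n = -⅕*6 = -6/5 ≈ -1.2000)
o(h) = 3 + h² (o(h) = (h² + 0*h) + 3 = (h² + 0) + 3 = h² + 3 = 3 + h²)
E(Q, y) = ⅒ (E(Q, y) = 1/((3 + (-1)²) + 6) = 1/((3 + 1) + 6) = 1/(4 + 6) = 1/10 = ⅒)
E(n, -2)⁴ = (⅒)⁴ = 1/10000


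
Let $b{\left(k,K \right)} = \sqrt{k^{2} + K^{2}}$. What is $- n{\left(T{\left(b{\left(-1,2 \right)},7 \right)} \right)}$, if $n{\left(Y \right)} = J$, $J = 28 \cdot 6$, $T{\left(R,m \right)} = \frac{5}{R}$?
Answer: $-168$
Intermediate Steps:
$b{\left(k,K \right)} = \sqrt{K^{2} + k^{2}}$
$J = 168$
$n{\left(Y \right)} = 168$
$- n{\left(T{\left(b{\left(-1,2 \right)},7 \right)} \right)} = \left(-1\right) 168 = -168$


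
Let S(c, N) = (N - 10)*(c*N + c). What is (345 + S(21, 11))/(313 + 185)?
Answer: 199/166 ≈ 1.1988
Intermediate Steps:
S(c, N) = (-10 + N)*(c + N*c) (S(c, N) = (-10 + N)*(N*c + c) = (-10 + N)*(c + N*c))
(345 + S(21, 11))/(313 + 185) = (345 + 21*(-10 + 11**2 - 9*11))/(313 + 185) = (345 + 21*(-10 + 121 - 99))/498 = (345 + 21*12)*(1/498) = (345 + 252)*(1/498) = 597*(1/498) = 199/166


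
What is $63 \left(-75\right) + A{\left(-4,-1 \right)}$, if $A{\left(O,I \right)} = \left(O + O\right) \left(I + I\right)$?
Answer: $-4709$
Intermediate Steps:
$A{\left(O,I \right)} = 4 I O$ ($A{\left(O,I \right)} = 2 O 2 I = 4 I O$)
$63 \left(-75\right) + A{\left(-4,-1 \right)} = 63 \left(-75\right) + 4 \left(-1\right) \left(-4\right) = -4725 + 16 = -4709$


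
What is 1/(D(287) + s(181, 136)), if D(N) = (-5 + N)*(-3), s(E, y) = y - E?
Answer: -1/891 ≈ -0.0011223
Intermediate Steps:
D(N) = 15 - 3*N
1/(D(287) + s(181, 136)) = 1/((15 - 3*287) + (136 - 1*181)) = 1/((15 - 861) + (136 - 181)) = 1/(-846 - 45) = 1/(-891) = -1/891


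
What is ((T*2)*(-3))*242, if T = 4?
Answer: -5808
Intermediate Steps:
((T*2)*(-3))*242 = ((4*2)*(-3))*242 = (8*(-3))*242 = -24*242 = -5808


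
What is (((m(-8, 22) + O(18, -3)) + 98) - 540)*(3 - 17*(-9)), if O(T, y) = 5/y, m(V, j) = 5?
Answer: -68432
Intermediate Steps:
(((m(-8, 22) + O(18, -3)) + 98) - 540)*(3 - 17*(-9)) = (((5 + 5/(-3)) + 98) - 540)*(3 - 17*(-9)) = (((5 + 5*(-⅓)) + 98) - 540)*(3 + 153) = (((5 - 5/3) + 98) - 540)*156 = ((10/3 + 98) - 540)*156 = (304/3 - 540)*156 = -1316/3*156 = -68432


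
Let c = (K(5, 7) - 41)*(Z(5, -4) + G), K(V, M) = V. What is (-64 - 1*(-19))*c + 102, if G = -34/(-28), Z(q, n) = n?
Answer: -30876/7 ≈ -4410.9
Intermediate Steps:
G = 17/14 (G = -34*(-1/28) = 17/14 ≈ 1.2143)
c = 702/7 (c = (5 - 41)*(-4 + 17/14) = -36*(-39/14) = 702/7 ≈ 100.29)
(-64 - 1*(-19))*c + 102 = (-64 - 1*(-19))*(702/7) + 102 = (-64 + 19)*(702/7) + 102 = -45*702/7 + 102 = -31590/7 + 102 = -30876/7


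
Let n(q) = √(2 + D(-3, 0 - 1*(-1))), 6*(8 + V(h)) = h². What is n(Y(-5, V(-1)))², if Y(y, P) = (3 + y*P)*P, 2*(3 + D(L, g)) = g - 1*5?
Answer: -3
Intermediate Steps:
V(h) = -8 + h²/6
D(L, g) = -11/2 + g/2 (D(L, g) = -3 + (g - 1*5)/2 = -3 + (g - 5)/2 = -3 + (-5 + g)/2 = -3 + (-5/2 + g/2) = -11/2 + g/2)
Y(y, P) = P*(3 + P*y) (Y(y, P) = (3 + P*y)*P = P*(3 + P*y))
n(q) = I*√3 (n(q) = √(2 + (-11/2 + (0 - 1*(-1))/2)) = √(2 + (-11/2 + (0 + 1)/2)) = √(2 + (-11/2 + (½)*1)) = √(2 + (-11/2 + ½)) = √(2 - 5) = √(-3) = I*√3)
n(Y(-5, V(-1)))² = (I*√3)² = -3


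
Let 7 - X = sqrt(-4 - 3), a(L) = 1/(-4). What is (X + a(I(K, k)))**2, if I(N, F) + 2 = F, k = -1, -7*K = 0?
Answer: 617/16 - 27*I*sqrt(7)/2 ≈ 38.563 - 35.718*I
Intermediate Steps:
K = 0 (K = -1/7*0 = 0)
I(N, F) = -2 + F
a(L) = -1/4
X = 7 - I*sqrt(7) (X = 7 - sqrt(-4 - 3) = 7 - sqrt(-7) = 7 - I*sqrt(7) ≈ 7.0 - 2.6458*I)
(X + a(I(K, k)))**2 = ((7 - I*sqrt(7)) - 1/4)**2 = (27/4 - I*sqrt(7))**2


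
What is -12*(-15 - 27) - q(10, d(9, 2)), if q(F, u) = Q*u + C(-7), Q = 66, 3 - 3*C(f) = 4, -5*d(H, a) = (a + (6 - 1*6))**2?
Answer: 8357/15 ≈ 557.13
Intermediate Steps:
d(H, a) = -a**2/5 (d(H, a) = -(a + (6 - 1*6))**2/5 = -(a + (6 - 6))**2/5 = -(a + 0)**2/5 = -a**2/5)
C(f) = -1/3 (C(f) = 1 - 1/3*4 = 1 - 4/3 = -1/3)
q(F, u) = -1/3 + 66*u (q(F, u) = 66*u - 1/3 = -1/3 + 66*u)
-12*(-15 - 27) - q(10, d(9, 2)) = -12*(-15 - 27) - (-1/3 + 66*(-1/5*2**2)) = -12*(-42) - (-1/3 + 66*(-1/5*4)) = 504 - (-1/3 + 66*(-4/5)) = 504 - (-1/3 - 264/5) = 504 - 1*(-797/15) = 504 + 797/15 = 8357/15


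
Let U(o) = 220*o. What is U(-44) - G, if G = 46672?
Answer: -56352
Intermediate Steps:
U(-44) - G = 220*(-44) - 1*46672 = -9680 - 46672 = -56352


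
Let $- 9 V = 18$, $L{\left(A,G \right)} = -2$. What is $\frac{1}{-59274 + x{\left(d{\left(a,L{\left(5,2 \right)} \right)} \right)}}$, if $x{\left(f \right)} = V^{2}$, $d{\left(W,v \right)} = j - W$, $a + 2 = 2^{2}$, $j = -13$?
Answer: $- \frac{1}{59270} \approx -1.6872 \cdot 10^{-5}$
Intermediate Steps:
$a = 2$ ($a = -2 + 2^{2} = -2 + 4 = 2$)
$V = -2$ ($V = \left(- \frac{1}{9}\right) 18 = -2$)
$d{\left(W,v \right)} = -13 - W$
$x{\left(f \right)} = 4$ ($x{\left(f \right)} = \left(-2\right)^{2} = 4$)
$\frac{1}{-59274 + x{\left(d{\left(a,L{\left(5,2 \right)} \right)} \right)}} = \frac{1}{-59274 + 4} = \frac{1}{-59270} = - \frac{1}{59270}$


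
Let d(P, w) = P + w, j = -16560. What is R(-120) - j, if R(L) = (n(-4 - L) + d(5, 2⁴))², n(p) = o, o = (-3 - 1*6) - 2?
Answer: 16660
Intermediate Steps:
o = -11 (o = (-3 - 6) - 2 = -9 - 2 = -11)
n(p) = -11
R(L) = 100 (R(L) = (-11 + (5 + 2⁴))² = (-11 + (5 + 16))² = (-11 + 21)² = 10² = 100)
R(-120) - j = 100 - 1*(-16560) = 100 + 16560 = 16660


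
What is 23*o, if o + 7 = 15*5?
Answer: 1564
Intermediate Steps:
o = 68 (o = -7 + 15*5 = -7 + 75 = 68)
23*o = 23*68 = 1564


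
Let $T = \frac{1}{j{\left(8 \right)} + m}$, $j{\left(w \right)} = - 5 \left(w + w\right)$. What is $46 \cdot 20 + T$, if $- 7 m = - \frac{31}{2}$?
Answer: $\frac{1001866}{1089} \approx 919.99$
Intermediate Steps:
$j{\left(w \right)} = - 10 w$ ($j{\left(w \right)} = - 5 \cdot 2 w = - 10 w$)
$m = \frac{31}{14}$ ($m = - \frac{\left(-31\right) \frac{1}{2}}{7} = \left(- \frac{1}{7}\right) \left(- \frac{31}{2}\right) = \frac{31}{14} \approx 2.2143$)
$T = - \frac{14}{1089}$ ($T = \frac{1}{\left(-10\right) 8 + \frac{31}{14}} = \frac{1}{-80 + \frac{31}{14}} = \frac{1}{- \frac{1089}{14}} = - \frac{14}{1089} \approx -0.012856$)
$46 \cdot 20 + T = 46 \cdot 20 - \frac{14}{1089} = 920 - \frac{14}{1089} = \frac{1001866}{1089}$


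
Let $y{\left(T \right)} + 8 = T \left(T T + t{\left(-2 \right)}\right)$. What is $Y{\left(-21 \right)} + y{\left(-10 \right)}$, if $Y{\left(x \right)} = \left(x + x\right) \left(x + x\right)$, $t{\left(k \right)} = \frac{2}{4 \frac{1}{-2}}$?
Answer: $766$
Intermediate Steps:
$t{\left(k \right)} = -1$ ($t{\left(k \right)} = \frac{2}{4 \left(- \frac{1}{2}\right)} = \frac{2}{-2} = 2 \left(- \frac{1}{2}\right) = -1$)
$Y{\left(x \right)} = 4 x^{2}$ ($Y{\left(x \right)} = 2 x 2 x = 4 x^{2}$)
$y{\left(T \right)} = -8 + T \left(-1 + T^{2}\right)$ ($y{\left(T \right)} = -8 + T \left(T T - 1\right) = -8 + T \left(T^{2} - 1\right) = -8 + T \left(-1 + T^{2}\right)$)
$Y{\left(-21 \right)} + y{\left(-10 \right)} = 4 \left(-21\right)^{2} - \left(-2 + 1000\right) = 4 \cdot 441 - 998 = 1764 - 998 = 766$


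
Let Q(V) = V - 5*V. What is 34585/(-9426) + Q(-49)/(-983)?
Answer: -35844551/9265758 ≈ -3.8685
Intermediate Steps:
Q(V) = -4*V (Q(V) = V - 5*V = -4*V)
34585/(-9426) + Q(-49)/(-983) = 34585/(-9426) - 4*(-49)/(-983) = 34585*(-1/9426) + 196*(-1/983) = -34585/9426 - 196/983 = -35844551/9265758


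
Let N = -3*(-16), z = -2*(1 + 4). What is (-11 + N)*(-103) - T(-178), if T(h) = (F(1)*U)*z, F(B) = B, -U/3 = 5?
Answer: -3961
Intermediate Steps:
U = -15 (U = -3*5 = -15)
z = -10 (z = -2*5 = -10)
N = 48
T(h) = 150 (T(h) = (1*(-15))*(-10) = -15*(-10) = 150)
(-11 + N)*(-103) - T(-178) = (-11 + 48)*(-103) - 1*150 = 37*(-103) - 150 = -3811 - 150 = -3961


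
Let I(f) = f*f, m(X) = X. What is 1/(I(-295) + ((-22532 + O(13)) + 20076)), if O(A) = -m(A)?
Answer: 1/84556 ≈ 1.1826e-5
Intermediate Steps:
O(A) = -A
I(f) = f²
1/(I(-295) + ((-22532 + O(13)) + 20076)) = 1/((-295)² + ((-22532 - 1*13) + 20076)) = 1/(87025 + ((-22532 - 13) + 20076)) = 1/(87025 + (-22545 + 20076)) = 1/(87025 - 2469) = 1/84556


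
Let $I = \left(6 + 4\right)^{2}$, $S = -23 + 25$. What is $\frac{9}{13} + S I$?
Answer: $\frac{2609}{13} \approx 200.69$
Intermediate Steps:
$S = 2$
$I = 100$ ($I = 10^{2} = 100$)
$\frac{9}{13} + S I = \frac{9}{13} + 2 \cdot 100 = 9 \cdot \frac{1}{13} + 200 = \frac{9}{13} + 200 = \frac{2609}{13}$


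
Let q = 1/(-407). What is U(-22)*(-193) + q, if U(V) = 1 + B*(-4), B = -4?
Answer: -1335368/407 ≈ -3281.0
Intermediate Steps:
U(V) = 17 (U(V) = 1 - 4*(-4) = 1 + 16 = 17)
q = -1/407 ≈ -0.0024570
U(-22)*(-193) + q = 17*(-193) - 1/407 = -3281 - 1/407 = -1335368/407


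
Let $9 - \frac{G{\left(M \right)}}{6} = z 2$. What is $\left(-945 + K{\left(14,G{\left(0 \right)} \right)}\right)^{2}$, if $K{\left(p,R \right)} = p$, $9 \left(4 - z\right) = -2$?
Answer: $866761$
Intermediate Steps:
$z = \frac{38}{9}$ ($z = 4 - - \frac{2}{9} = 4 + \frac{2}{9} = \frac{38}{9} \approx 4.2222$)
$G{\left(M \right)} = \frac{10}{3}$ ($G{\left(M \right)} = 54 - 6 \cdot \frac{38}{9} \cdot 2 = 54 - \frac{152}{3} = \frac{10}{3}$)
$\left(-945 + K{\left(14,G{\left(0 \right)} \right)}\right)^{2} = \left(-945 + 14\right)^{2} = \left(-931\right)^{2} = 866761$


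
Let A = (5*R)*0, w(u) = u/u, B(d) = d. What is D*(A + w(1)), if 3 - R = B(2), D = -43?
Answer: -43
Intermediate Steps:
w(u) = 1
R = 1 (R = 3 - 1*2 = 3 - 2 = 1)
A = 0 (A = (5*1)*0 = 5*0 = 0)
D*(A + w(1)) = -43*(0 + 1) = -43*1 = -43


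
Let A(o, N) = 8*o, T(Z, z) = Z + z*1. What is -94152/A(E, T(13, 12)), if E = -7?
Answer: 11769/7 ≈ 1681.3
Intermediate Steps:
T(Z, z) = Z + z
-94152/A(E, T(13, 12)) = -94152/(8*(-7)) = -94152/(-56) = -94152*(-1/56) = 11769/7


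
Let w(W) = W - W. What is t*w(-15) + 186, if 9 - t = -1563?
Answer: 186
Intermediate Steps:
w(W) = 0
t = 1572 (t = 9 - 1*(-1563) = 9 + 1563 = 1572)
t*w(-15) + 186 = 1572*0 + 186 = 0 + 186 = 186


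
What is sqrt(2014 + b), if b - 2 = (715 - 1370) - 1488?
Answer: I*sqrt(127) ≈ 11.269*I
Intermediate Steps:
b = -2141 (b = 2 + ((715 - 1370) - 1488) = 2 + (-655 - 1488) = 2 - 2143 = -2141)
sqrt(2014 + b) = sqrt(2014 - 2141) = sqrt(-127) = I*sqrt(127)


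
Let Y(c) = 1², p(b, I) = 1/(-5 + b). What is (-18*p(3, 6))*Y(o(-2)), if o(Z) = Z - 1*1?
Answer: 9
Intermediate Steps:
o(Z) = -1 + Z (o(Z) = Z - 1 = -1 + Z)
Y(c) = 1
(-18*p(3, 6))*Y(o(-2)) = -18/(-5 + 3)*1 = -18/(-2)*1 = -18*(-½)*1 = 9*1 = 9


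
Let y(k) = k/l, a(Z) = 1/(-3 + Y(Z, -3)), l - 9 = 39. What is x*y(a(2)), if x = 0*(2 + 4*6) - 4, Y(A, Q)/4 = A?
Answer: -1/60 ≈ -0.016667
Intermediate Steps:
l = 48 (l = 9 + 39 = 48)
Y(A, Q) = 4*A
x = -4 (x = 0*(2 + 24) - 4 = 0*26 - 4 = 0 - 4 = -4)
a(Z) = 1/(-3 + 4*Z)
y(k) = k/48
x*y(a(2)) = -1/(12*(-3 + 4*2)) = -1/(12*(-3 + 8)) = -1/(12*5) = -4*1/240 = -1/60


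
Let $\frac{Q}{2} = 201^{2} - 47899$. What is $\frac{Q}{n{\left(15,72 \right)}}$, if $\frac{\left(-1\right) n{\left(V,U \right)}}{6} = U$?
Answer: $\frac{3749}{108} \approx 34.713$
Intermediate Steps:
$n{\left(V,U \right)} = - 6 U$
$Q = -14996$ ($Q = 2 \left(201^{2} - 47899\right) = 2 \left(40401 - 47899\right) = 2 \left(-7498\right) = -14996$)
$\frac{Q}{n{\left(15,72 \right)}} = - \frac{14996}{\left(-6\right) 72} = - \frac{14996}{-432} = \left(-14996\right) \left(- \frac{1}{432}\right) = \frac{3749}{108}$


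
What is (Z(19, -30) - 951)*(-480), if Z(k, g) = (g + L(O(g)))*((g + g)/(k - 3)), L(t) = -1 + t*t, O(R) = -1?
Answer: 402480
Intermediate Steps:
L(t) = -1 + t²
Z(k, g) = 2*g²/(-3 + k) (Z(k, g) = (g + (-1 + (-1)²))*((g + g)/(k - 3)) = (g + (-1 + 1))*((2*g)/(-3 + k)) = (g + 0)*(2*g/(-3 + k)) = g*(2*g/(-3 + k)) = 2*g²/(-3 + k))
(Z(19, -30) - 951)*(-480) = (2*(-30)²/(-3 + 19) - 951)*(-480) = (2*900/16 - 951)*(-480) = (2*900*(1/16) - 951)*(-480) = (225/2 - 951)*(-480) = -1677/2*(-480) = 402480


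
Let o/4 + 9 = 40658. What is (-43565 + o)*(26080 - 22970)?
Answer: 370186410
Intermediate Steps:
o = 162596 (o = -36 + 4*40658 = -36 + 162632 = 162596)
(-43565 + o)*(26080 - 22970) = (-43565 + 162596)*(26080 - 22970) = 119031*3110 = 370186410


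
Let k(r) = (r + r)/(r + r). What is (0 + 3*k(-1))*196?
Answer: 588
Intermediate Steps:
k(r) = 1 (k(r) = (2*r)/((2*r)) = (2*r)*(1/(2*r)) = 1)
(0 + 3*k(-1))*196 = (0 + 3*1)*196 = (0 + 3)*196 = 3*196 = 588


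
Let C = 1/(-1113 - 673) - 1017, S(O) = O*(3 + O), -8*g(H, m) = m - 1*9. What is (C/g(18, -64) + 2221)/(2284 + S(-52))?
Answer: 137519317/314993248 ≈ 0.43658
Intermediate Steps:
g(H, m) = 9/8 - m/8 (g(H, m) = -(m - 1*9)/8 = -(m - 9)/8 = -(-9 + m)/8 = 9/8 - m/8)
C = -1816363/1786 (C = 1/(-1786) - 1017 = -1/1786 - 1017 = -1816363/1786 ≈ -1017.0)
(C/g(18, -64) + 2221)/(2284 + S(-52)) = (-1816363/(1786*(9/8 - ⅛*(-64))) + 2221)/(2284 - 52*(3 - 52)) = (-1816363/(1786*(9/8 + 8)) + 2221)/(2284 - 52*(-49)) = (-1816363/(1786*73/8) + 2221)/(2284 + 2548) = (-1816363/1786*8/73 + 2221)/4832 = (-7265452/65189 + 2221)*(1/4832) = (137519317/65189)*(1/4832) = 137519317/314993248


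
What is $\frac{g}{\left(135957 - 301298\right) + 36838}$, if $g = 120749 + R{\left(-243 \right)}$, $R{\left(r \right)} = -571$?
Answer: $- \frac{120178}{128503} \approx -0.93521$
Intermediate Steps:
$g = 120178$ ($g = 120749 - 571 = 120178$)
$\frac{g}{\left(135957 - 301298\right) + 36838} = \frac{120178}{\left(135957 - 301298\right) + 36838} = \frac{120178}{-165341 + 36838} = \frac{120178}{-128503} = 120178 \left(- \frac{1}{128503}\right) = - \frac{120178}{128503}$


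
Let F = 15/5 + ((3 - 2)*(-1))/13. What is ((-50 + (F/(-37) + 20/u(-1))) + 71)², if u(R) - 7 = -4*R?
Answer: 14475217969/27994681 ≈ 517.07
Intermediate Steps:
u(R) = 7 - 4*R
F = 38/13 (F = 15*(⅕) + (1*(-1))*(1/13) = 3 - 1*1/13 = 3 - 1/13 = 38/13 ≈ 2.9231)
((-50 + (F/(-37) + 20/u(-1))) + 71)² = ((-50 + ((38/13)/(-37) + 20/(7 - 4*(-1)))) + 71)² = ((-50 + ((38/13)*(-1/37) + 20/(7 + 4))) + 71)² = ((-50 + (-38/481 + 20/11)) + 71)² = ((-50 + 9202/5291) + 71)² = (-255348/5291 + 71)² = (120313/5291)² = 14475217969/27994681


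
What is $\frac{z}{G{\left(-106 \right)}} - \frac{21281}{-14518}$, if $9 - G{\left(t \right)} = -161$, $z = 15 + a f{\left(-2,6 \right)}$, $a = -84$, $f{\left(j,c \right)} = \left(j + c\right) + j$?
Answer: $\frac{20537}{36295} \approx 0.56584$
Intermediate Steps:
$f{\left(j,c \right)} = c + 2 j$ ($f{\left(j,c \right)} = \left(c + j\right) + j = c + 2 j$)
$z = -153$ ($z = 15 - 84 \left(6 + 2 \left(-2\right)\right) = 15 - 84 \left(6 - 4\right) = 15 - 168 = -153$)
$G{\left(t \right)} = 170$ ($G{\left(t \right)} = 9 - -161 = 9 + 161 = 170$)
$\frac{z}{G{\left(-106 \right)}} - \frac{21281}{-14518} = - \frac{153}{170} - \frac{21281}{-14518} = \left(-153\right) \frac{1}{170} - - \frac{21281}{14518} = - \frac{9}{10} + \frac{21281}{14518} = \frac{20537}{36295}$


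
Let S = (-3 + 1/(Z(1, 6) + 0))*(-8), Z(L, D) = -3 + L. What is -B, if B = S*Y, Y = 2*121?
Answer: -6776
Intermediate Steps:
Y = 242
S = 28 (S = (-3 + 1/((-3 + 1) + 0))*(-8) = (-3 + 1/(-2 + 0))*(-8) = (-3 + 1/(-2))*(-8) = (-3 - ½)*(-8) = -7/2*(-8) = 28)
B = 6776 (B = 28*242 = 6776)
-B = -1*6776 = -6776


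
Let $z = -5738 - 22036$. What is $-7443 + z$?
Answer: $-35217$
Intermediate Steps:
$z = -27774$
$-7443 + z = -7443 - 27774 = -35217$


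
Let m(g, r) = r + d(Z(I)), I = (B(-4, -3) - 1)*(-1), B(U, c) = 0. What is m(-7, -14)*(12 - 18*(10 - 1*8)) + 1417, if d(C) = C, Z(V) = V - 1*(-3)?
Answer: 1657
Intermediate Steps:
I = 1 (I = (0 - 1)*(-1) = -1*(-1) = 1)
Z(V) = 3 + V (Z(V) = V + 3 = 3 + V)
m(g, r) = 4 + r (m(g, r) = r + (3 + 1) = r + 4 = 4 + r)
m(-7, -14)*(12 - 18*(10 - 1*8)) + 1417 = (4 - 14)*(12 - 18*(10 - 1*8)) + 1417 = -10*(12 - 18*(10 - 8)) + 1417 = -10*(12 - 18*2) + 1417 = -10*(12 - 36) + 1417 = -10*(-24) + 1417 = 240 + 1417 = 1657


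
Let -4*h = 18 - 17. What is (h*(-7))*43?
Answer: 301/4 ≈ 75.250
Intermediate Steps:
h = -¼ (h = -(18 - 17)/4 = -¼*1 = -¼ ≈ -0.25000)
(h*(-7))*43 = -¼*(-7)*43 = (7/4)*43 = 301/4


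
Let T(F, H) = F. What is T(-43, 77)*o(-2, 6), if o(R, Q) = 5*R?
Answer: 430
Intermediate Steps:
T(-43, 77)*o(-2, 6) = -215*(-2) = -43*(-10) = 430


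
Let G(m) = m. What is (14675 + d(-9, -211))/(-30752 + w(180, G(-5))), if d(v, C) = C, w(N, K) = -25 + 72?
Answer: -14464/30705 ≈ -0.47106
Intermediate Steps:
w(N, K) = 47
(14675 + d(-9, -211))/(-30752 + w(180, G(-5))) = (14675 - 211)/(-30752 + 47) = 14464/(-30705) = 14464*(-1/30705) = -14464/30705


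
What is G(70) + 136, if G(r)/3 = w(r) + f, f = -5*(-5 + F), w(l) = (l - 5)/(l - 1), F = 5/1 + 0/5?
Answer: 3193/23 ≈ 138.83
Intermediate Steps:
F = 5 (F = 5*1 + 0*(⅕) = 5 + 0 = 5)
w(l) = (-5 + l)/(-1 + l)
f = 0 (f = -5*(-5 + 5) = -5*0 = 0)
G(r) = 3*(-5 + r)/(-1 + r) (G(r) = 3*((-5 + r)/(-1 + r) + 0) = 3*((-5 + r)/(-1 + r)) = 3*(-5 + r)/(-1 + r))
G(70) + 136 = 3*(-5 + 70)/(-1 + 70) + 136 = 3*65/69 + 136 = 3*(1/69)*65 + 136 = 65/23 + 136 = 3193/23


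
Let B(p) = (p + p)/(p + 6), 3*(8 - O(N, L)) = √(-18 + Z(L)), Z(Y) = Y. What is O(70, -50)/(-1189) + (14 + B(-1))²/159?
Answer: 5466136/4726275 + 2*I*√17/3567 ≈ 1.1565 + 0.0023118*I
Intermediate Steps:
O(N, L) = 8 - √(-18 + L)/3
B(p) = 2*p/(6 + p) (B(p) = (2*p)/(6 + p) = 2*p/(6 + p))
O(70, -50)/(-1189) + (14 + B(-1))²/159 = (8 - √(-18 - 50)/3)/(-1189) + (14 + 2*(-1)/(6 - 1))²/159 = (8 - 2*I*√17/3)*(-1/1189) + (14 + 2*(-1)/5)²*(1/159) = (8 - 2*I*√17/3)*(-1/1189) + (14 + 2*(-1)*(⅕))²*(1/159) = (8 - 2*I*√17/3)*(-1/1189) + (14 - ⅖)²*(1/159) = (-8/1189 + 2*I*√17/3567) + (68/5)²*(1/159) = (-8/1189 + 2*I*√17/3567) + (4624/25)*(1/159) = (-8/1189 + 2*I*√17/3567) + 4624/3975 = 5466136/4726275 + 2*I*√17/3567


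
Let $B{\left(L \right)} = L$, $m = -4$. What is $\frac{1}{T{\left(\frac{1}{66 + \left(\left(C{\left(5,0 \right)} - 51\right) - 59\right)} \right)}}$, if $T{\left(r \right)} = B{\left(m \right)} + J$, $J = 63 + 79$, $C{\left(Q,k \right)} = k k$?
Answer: $\frac{1}{138} \approx 0.0072464$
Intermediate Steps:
$C{\left(Q,k \right)} = k^{2}$
$J = 142$
$T{\left(r \right)} = 138$ ($T{\left(r \right)} = -4 + 142 = 138$)
$\frac{1}{T{\left(\frac{1}{66 + \left(\left(C{\left(5,0 \right)} - 51\right) - 59\right)} \right)}} = \frac{1}{138}$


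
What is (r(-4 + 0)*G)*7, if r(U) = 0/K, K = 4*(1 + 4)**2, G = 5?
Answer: 0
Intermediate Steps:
K = 100 (K = 4*5**2 = 4*25 = 100)
r(U) = 0 (r(U) = 0/100 = 0*(1/100) = 0)
(r(-4 + 0)*G)*7 = (0*5)*7 = 0*7 = 0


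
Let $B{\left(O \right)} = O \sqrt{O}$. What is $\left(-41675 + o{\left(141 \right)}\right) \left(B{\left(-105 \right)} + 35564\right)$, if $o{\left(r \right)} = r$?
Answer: $-1477115176 + 4361070 i \sqrt{105} \approx -1.4771 \cdot 10^{9} + 4.4688 \cdot 10^{7} i$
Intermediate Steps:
$B{\left(O \right)} = O^{\frac{3}{2}}$
$\left(-41675 + o{\left(141 \right)}\right) \left(B{\left(-105 \right)} + 35564\right) = \left(-41675 + 141\right) \left(\left(-105\right)^{\frac{3}{2}} + 35564\right) = - 41534 \left(- 105 i \sqrt{105} + 35564\right) = - 41534 \left(35564 - 105 i \sqrt{105}\right) = -1477115176 + 4361070 i \sqrt{105}$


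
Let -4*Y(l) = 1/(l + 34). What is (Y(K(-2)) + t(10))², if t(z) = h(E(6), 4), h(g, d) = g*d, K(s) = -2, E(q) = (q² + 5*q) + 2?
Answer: 1212084225/16384 ≈ 73980.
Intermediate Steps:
E(q) = 2 + q² + 5*q
h(g, d) = d*g
t(z) = 272 (t(z) = 4*(2 + 6² + 5*6) = 4*(2 + 36 + 30) = 4*68 = 272)
Y(l) = -1/(4*(34 + l)) (Y(l) = -1/(4*(l + 34)) = -1/(4*(34 + l)))
(Y(K(-2)) + t(10))² = (-1/(136 + 4*(-2)) + 272)² = (-1/(136 - 8) + 272)² = (-1/128 + 272)² = (34815/128)² = 1212084225/16384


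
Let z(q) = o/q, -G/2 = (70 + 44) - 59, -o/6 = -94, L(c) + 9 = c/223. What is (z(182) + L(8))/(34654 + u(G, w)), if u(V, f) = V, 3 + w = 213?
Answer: -119023/701001392 ≈ -0.00016979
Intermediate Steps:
L(c) = -9 + c/223
w = 210 (w = -3 + 213 = 210)
o = 564 (o = -6*(-94) = 564)
G = -110 (G = -2*((70 + 44) - 59) = -2*(114 - 59) = -2*55 = -110)
z(q) = 564/q
(z(182) + L(8))/(34654 + u(G, w)) = (564/182 + (-9 + (1/223)*8))/(34654 - 110) = (564*(1/182) + (-9 + 8/223))/34544 = (282/91 - 1999/223)*(1/34544) = -119023/20293*1/34544 = -119023/701001392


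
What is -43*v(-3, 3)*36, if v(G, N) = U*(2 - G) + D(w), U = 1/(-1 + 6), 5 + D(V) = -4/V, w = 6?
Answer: 7224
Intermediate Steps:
D(V) = -5 - 4/V
U = ⅕ (U = 1/5 = ⅕ ≈ 0.20000)
v(G, N) = -79/15 - G/5 (v(G, N) = (2 - G)/5 + (-5 - 4/6) = (⅖ - G/5) + (-5 - 4*⅙) = (⅖ - G/5) + (-5 - ⅔) = (⅖ - G/5) - 17/3 = -79/15 - G/5)
-43*v(-3, 3)*36 = -43*(-79/15 - ⅕*(-3))*36 = -43*(-79/15 + ⅗)*36 = -43*(-14/3)*36 = (602/3)*36 = 7224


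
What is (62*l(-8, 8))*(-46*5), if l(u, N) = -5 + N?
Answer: -42780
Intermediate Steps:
(62*l(-8, 8))*(-46*5) = (62*(-5 + 8))*(-46*5) = (62*3)*(-230) = 186*(-230) = -42780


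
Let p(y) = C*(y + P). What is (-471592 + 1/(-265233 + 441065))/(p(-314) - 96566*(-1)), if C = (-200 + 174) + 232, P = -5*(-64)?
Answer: -82920964543/17196721264 ≈ -4.8219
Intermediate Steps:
P = 320
C = 206 (C = -26 + 232 = 206)
p(y) = 65920 + 206*y (p(y) = 206*(y + 320) = 206*(320 + y) = 65920 + 206*y)
(-471592 + 1/(-265233 + 441065))/(p(-314) - 96566*(-1)) = (-471592 + 1/(-265233 + 441065))/((65920 + 206*(-314)) - 96566*(-1)) = (-471592 + 1/175832)/((65920 - 64684) + 96566) = (-471592 + 1/175832)/(1236 + 96566) = -82920964543/175832/97802 = -82920964543/175832*1/97802 = -82920964543/17196721264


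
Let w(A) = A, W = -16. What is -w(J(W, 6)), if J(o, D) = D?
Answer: -6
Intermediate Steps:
-w(J(W, 6)) = -1*6 = -6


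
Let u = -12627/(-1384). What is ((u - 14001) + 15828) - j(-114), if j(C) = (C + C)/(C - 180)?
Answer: 124465963/67816 ≈ 1835.3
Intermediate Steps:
u = 12627/1384 (u = -12627*(-1/1384) = 12627/1384 ≈ 9.1236)
j(C) = 2*C/(-180 + C) (j(C) = (2*C)/(-180 + C) = 2*C/(-180 + C))
((u - 14001) + 15828) - j(-114) = ((12627/1384 - 14001) + 15828) - 2*(-114)/(-180 - 114) = (-19364757/1384 + 15828) - 2*(-114)/(-294) = 2541195/1384 - 2*(-114)*(-1)/294 = 2541195/1384 - 1*38/49 = 2541195/1384 - 38/49 = 124465963/67816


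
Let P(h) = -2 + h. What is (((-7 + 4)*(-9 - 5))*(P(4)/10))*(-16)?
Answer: -672/5 ≈ -134.40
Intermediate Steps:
(((-7 + 4)*(-9 - 5))*(P(4)/10))*(-16) = (((-7 + 4)*(-9 - 5))*((-2 + 4)/10))*(-16) = ((-3*(-14))*(2*(⅒)))*(-16) = (42*(⅕))*(-16) = (42/5)*(-16) = -672/5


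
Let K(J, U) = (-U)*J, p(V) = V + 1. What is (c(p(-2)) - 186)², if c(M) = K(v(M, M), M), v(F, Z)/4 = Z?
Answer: 36100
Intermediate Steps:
v(F, Z) = 4*Z
p(V) = 1 + V
K(J, U) = -J*U
c(M) = -4*M² (c(M) = -4*M*M = -4*M²)
(c(p(-2)) - 186)² = (-4*(1 - 2)² - 186)² = (-4*(-1)² - 186)² = (-4*1 - 186)² = (-4 - 186)² = (-190)² = 36100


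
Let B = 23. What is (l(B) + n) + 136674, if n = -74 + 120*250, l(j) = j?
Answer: 166623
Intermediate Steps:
n = 29926 (n = -74 + 30000 = 29926)
(l(B) + n) + 136674 = (23 + 29926) + 136674 = 29949 + 136674 = 166623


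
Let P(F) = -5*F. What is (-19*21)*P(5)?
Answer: 9975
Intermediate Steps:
(-19*21)*P(5) = (-19*21)*(-5*5) = -399*(-25) = 9975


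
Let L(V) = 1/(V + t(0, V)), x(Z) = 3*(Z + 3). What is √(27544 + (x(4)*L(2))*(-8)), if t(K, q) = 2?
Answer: √27502 ≈ 165.84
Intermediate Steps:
x(Z) = 9 + 3*Z (x(Z) = 3*(3 + Z) = 9 + 3*Z)
L(V) = 1/(2 + V) (L(V) = 1/(V + 2) = 1/(2 + V))
√(27544 + (x(4)*L(2))*(-8)) = √(27544 + ((9 + 3*4)/(2 + 2))*(-8)) = √(27544 + ((9 + 12)/4)*(-8)) = √(27544 + (21*(¼))*(-8)) = √(27544 + (21/4)*(-8)) = √(27544 - 42) = √27502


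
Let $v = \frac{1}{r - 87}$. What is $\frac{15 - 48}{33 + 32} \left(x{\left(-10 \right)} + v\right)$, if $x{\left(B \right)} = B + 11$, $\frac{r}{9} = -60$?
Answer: $- \frac{626}{1235} \approx -0.50688$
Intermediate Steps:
$r = -540$ ($r = 9 \left(-60\right) = -540$)
$x{\left(B \right)} = 11 + B$
$v = - \frac{1}{627}$ ($v = \frac{1}{-540 - 87} = \frac{1}{-627} = - \frac{1}{627} \approx -0.0015949$)
$\frac{15 - 48}{33 + 32} \left(x{\left(-10 \right)} + v\right) = \frac{15 - 48}{33 + 32} \left(\left(11 - 10\right) - \frac{1}{627}\right) = - \frac{33}{65} \left(1 - \frac{1}{627}\right) = \left(-33\right) \frac{1}{65} \cdot \frac{626}{627} = \left(- \frac{33}{65}\right) \frac{626}{627} = - \frac{626}{1235}$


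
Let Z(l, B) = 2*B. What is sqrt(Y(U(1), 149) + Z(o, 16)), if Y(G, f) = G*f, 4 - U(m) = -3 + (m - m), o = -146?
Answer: 5*sqrt(43) ≈ 32.787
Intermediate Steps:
U(m) = 7 (U(m) = 4 - (-3 + (m - m)) = 4 - (-3 + 0) = 4 - 1*(-3) = 4 + 3 = 7)
sqrt(Y(U(1), 149) + Z(o, 16)) = sqrt(7*149 + 2*16) = sqrt(1043 + 32) = sqrt(1075) = 5*sqrt(43)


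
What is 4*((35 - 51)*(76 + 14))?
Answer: -5760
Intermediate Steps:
4*((35 - 51)*(76 + 14)) = 4*(-16*90) = 4*(-1440) = -5760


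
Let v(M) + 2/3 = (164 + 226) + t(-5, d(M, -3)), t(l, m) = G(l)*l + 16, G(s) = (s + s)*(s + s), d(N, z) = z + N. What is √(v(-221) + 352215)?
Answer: √3169083/3 ≈ 593.40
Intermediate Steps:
d(N, z) = N + z
G(s) = 4*s² (G(s) = (2*s)*(2*s) = 4*s²)
t(l, m) = 16 + 4*l³ (t(l, m) = (4*l²)*l + 16 = 4*l³ + 16 = 16 + 4*l³)
v(M) = -284/3 (v(M) = -⅔ + ((164 + 226) + (16 + 4*(-5)³)) = -⅔ + (390 + (16 + 4*(-125))) = -⅔ + (390 + (16 - 500)) = -⅔ + (390 - 484) = -⅔ - 94 = -284/3)
√(v(-221) + 352215) = √(-284/3 + 352215) = √(1056361/3) = √3169083/3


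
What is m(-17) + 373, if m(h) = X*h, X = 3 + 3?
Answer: 271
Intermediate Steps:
X = 6
m(h) = 6*h
m(-17) + 373 = 6*(-17) + 373 = -102 + 373 = 271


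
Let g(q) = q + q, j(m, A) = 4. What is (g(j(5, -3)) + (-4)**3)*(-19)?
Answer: 1064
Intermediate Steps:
g(q) = 2*q
(g(j(5, -3)) + (-4)**3)*(-19) = (2*4 + (-4)**3)*(-19) = (8 - 64)*(-19) = -56*(-19) = 1064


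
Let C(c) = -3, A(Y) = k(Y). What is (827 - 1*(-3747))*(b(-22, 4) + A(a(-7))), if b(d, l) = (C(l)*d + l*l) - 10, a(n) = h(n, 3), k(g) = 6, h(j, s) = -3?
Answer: 356772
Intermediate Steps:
a(n) = -3
A(Y) = 6
b(d, l) = -10 + l² - 3*d (b(d, l) = (-3*d + l*l) - 10 = (-3*d + l²) - 10 = (l² - 3*d) - 10 = -10 + l² - 3*d)
(827 - 1*(-3747))*(b(-22, 4) + A(a(-7))) = (827 - 1*(-3747))*((-10 + 4² - 3*(-22)) + 6) = (827 + 3747)*((-10 + 16 + 66) + 6) = 4574*(72 + 6) = 4574*78 = 356772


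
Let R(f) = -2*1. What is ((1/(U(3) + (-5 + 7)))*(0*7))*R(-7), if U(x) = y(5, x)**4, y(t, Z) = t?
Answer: 0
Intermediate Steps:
R(f) = -2
U(x) = 625 (U(x) = 5**4 = 625)
((1/(U(3) + (-5 + 7)))*(0*7))*R(-7) = ((1/(625 + (-5 + 7)))*(0*7))*(-2) = ((1/(625 + 2))*0)*(-2) = ((1/627)*0)*(-2) = 0*(-2) = 0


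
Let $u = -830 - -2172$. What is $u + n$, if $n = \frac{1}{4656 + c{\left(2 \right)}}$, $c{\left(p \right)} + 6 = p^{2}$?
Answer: $\frac{6245669}{4654} \approx 1342.0$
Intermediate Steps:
$c{\left(p \right)} = -6 + p^{2}$
$n = \frac{1}{4654}$ ($n = \frac{1}{4656 - \left(6 - 2^{2}\right)} = \frac{1}{4656 + \left(-6 + 4\right)} = \frac{1}{4656 - 2} = \frac{1}{4654} \approx 0.00021487$)
$u = 1342$ ($u = -830 + 2172 = 1342$)
$u + n = 1342 + \frac{1}{4654} = \frac{6245669}{4654}$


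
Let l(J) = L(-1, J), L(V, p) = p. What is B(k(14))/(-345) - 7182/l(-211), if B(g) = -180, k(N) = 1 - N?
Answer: 167718/4853 ≈ 34.560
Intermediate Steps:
l(J) = J
B(k(14))/(-345) - 7182/l(-211) = -180/(-345) - 7182/(-211) = -180*(-1/345) - 7182*(-1/211) = 12/23 + 7182/211 = 167718/4853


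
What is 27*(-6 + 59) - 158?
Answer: 1273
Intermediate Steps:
27*(-6 + 59) - 158 = 27*53 - 158 = 1431 - 158 = 1273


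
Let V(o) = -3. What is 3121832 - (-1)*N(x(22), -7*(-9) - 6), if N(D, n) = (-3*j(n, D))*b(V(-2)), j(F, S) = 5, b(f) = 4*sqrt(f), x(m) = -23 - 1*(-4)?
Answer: 3121832 - 60*I*sqrt(3) ≈ 3.1218e+6 - 103.92*I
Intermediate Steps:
x(m) = -19 (x(m) = -23 + 4 = -19)
N(D, n) = -60*I*sqrt(3) (N(D, n) = (-3*5)*(4*sqrt(-3)) = -60*I*sqrt(3))
3121832 - (-1)*N(x(22), -7*(-9) - 6) = 3121832 - (-1)*(-60*I*sqrt(3)) = 3121832 - 60*I*sqrt(3)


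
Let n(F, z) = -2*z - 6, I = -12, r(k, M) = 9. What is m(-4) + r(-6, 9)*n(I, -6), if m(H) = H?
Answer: 50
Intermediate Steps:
n(F, z) = -6 - 2*z
m(-4) + r(-6, 9)*n(I, -6) = -4 + 9*(-6 - 2*(-6)) = -4 + 9*(-6 + 12) = -4 + 9*6 = -4 + 54 = 50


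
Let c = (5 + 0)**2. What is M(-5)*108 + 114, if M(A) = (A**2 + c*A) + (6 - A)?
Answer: -9498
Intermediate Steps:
c = 25 (c = 5**2 = 25)
M(A) = 6 + A**2 + 24*A (M(A) = (A**2 + 25*A) + (6 - A) = 6 + A**2 + 24*A)
M(-5)*108 + 114 = (6 + (-5)**2 + 24*(-5))*108 + 114 = (6 + 25 - 120)*108 + 114 = -89*108 + 114 = -9612 + 114 = -9498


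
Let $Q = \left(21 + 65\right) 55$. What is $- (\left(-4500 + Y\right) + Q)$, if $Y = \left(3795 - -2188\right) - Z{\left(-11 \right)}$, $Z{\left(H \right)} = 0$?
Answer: $-6213$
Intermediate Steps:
$Q = 4730$ ($Q = 86 \cdot 55 = 4730$)
$Y = 5983$ ($Y = \left(3795 - -2188\right) - 0 = \left(3795 + 2188\right) + 0 = 5983 + 0 = 5983$)
$- (\left(-4500 + Y\right) + Q) = - (\left(-4500 + 5983\right) + 4730) = - (1483 + 4730) = \left(-1\right) 6213 = -6213$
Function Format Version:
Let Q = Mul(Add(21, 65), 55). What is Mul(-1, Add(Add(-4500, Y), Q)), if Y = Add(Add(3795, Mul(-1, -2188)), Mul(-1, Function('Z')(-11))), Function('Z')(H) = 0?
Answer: -6213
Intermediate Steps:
Q = 4730 (Q = Mul(86, 55) = 4730)
Y = 5983 (Y = Add(Add(3795, Mul(-1, -2188)), Mul(-1, 0)) = Add(Add(3795, 2188), 0) = Add(5983, 0) = 5983)
Mul(-1, Add(Add(-4500, Y), Q)) = Mul(-1, Add(Add(-4500, 5983), 4730)) = Mul(-1, Add(1483, 4730)) = Mul(-1, 6213) = -6213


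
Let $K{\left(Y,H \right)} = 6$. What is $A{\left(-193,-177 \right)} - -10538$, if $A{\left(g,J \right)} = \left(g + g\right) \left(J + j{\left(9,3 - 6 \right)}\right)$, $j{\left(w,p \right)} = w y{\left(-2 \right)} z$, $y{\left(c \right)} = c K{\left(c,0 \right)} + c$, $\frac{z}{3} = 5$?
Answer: $808400$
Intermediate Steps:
$z = 15$ ($z = 3 \cdot 5 = 15$)
$y{\left(c \right)} = 7 c$ ($y{\left(c \right)} = c 6 + c = 6 c + c = 7 c$)
$j{\left(w,p \right)} = - 210 w$ ($j{\left(w,p \right)} = w 7 \left(-2\right) 15 = w \left(-14\right) 15 = - 14 w 15 = - 210 w$)
$A{\left(g,J \right)} = 2 g \left(-1890 + J\right)$ ($A{\left(g,J \right)} = \left(g + g\right) \left(J - 1890\right) = 2 g \left(J - 1890\right) = 2 g \left(-1890 + J\right)$)
$A{\left(-193,-177 \right)} - -10538 = 2 \left(-193\right) \left(-1890 - 177\right) - -10538 = 2 \left(-193\right) \left(-2067\right) + 10538 = 797862 + 10538 = 808400$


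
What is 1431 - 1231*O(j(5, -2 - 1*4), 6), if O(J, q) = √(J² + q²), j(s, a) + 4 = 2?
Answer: 1431 - 2462*√10 ≈ -6354.5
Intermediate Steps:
j(s, a) = -2 (j(s, a) = -4 + 2 = -2)
1431 - 1231*O(j(5, -2 - 1*4), 6) = 1431 - 1231*√((-2)² + 6²) = 1431 - 1231*√(4 + 36) = 1431 - 2462*√10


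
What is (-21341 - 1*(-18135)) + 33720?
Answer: 30514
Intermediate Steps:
(-21341 - 1*(-18135)) + 33720 = (-21341 + 18135) + 33720 = -3206 + 33720 = 30514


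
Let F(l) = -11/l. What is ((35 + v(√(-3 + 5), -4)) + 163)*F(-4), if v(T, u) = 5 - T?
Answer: 2233/4 - 11*√2/4 ≈ 554.36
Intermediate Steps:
((35 + v(√(-3 + 5), -4)) + 163)*F(-4) = ((35 + (5 - √(-3 + 5))) + 163)*(-11/(-4)) = ((35 + (5 - √2)) + 163)*(-11*(-¼)) = ((40 - √2) + 163)*(11/4) = (203 - √2)*(11/4) = 2233/4 - 11*√2/4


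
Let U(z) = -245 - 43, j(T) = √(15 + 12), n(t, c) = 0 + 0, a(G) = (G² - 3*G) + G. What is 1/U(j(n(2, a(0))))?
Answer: -1/288 ≈ -0.0034722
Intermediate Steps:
a(G) = G² - 2*G
n(t, c) = 0
j(T) = 3*√3 (j(T) = √27 = 3*√3)
U(z) = -288
1/U(j(n(2, a(0)))) = 1/(-288) = -1/288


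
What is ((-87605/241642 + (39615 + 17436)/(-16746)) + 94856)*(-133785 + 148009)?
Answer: 454958260328893440/337211411 ≈ 1.3492e+9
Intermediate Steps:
((-87605/241642 + (39615 + 17436)/(-16746)) + 94856)*(-133785 + 148009) = ((-87605*1/241642 + 57051*(-1/16746)) + 94856)*14224 = ((-87605/241642 - 19017/5582) + 94856)*14224 = (-1271079256/337211411 + 94856)*14224 = (31985254522560/337211411)*14224 = 454958260328893440/337211411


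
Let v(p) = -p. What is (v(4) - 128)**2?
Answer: 17424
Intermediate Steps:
(v(4) - 128)**2 = (-1*4 - 128)**2 = (-4 - 128)**2 = (-132)**2 = 17424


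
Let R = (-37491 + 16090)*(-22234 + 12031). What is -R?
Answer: -218354403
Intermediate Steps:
R = 218354403 (R = -21401*(-10203) = 218354403)
-R = -1*218354403 = -218354403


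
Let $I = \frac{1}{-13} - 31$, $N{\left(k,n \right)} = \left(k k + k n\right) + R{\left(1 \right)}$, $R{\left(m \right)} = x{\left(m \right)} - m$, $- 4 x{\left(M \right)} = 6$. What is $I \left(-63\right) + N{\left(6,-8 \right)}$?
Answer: $\frac{50527}{26} \approx 1943.3$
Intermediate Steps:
$x{\left(M \right)} = - \frac{3}{2}$ ($x{\left(M \right)} = \left(- \frac{1}{4}\right) 6 = - \frac{3}{2}$)
$R{\left(m \right)} = - \frac{3}{2} - m$
$N{\left(k,n \right)} = - \frac{5}{2} + k^{2} + k n$ ($N{\left(k,n \right)} = \left(k k + k n\right) - \frac{5}{2} = \left(k^{2} + k n\right) - \frac{5}{2} = - \frac{5}{2} + k^{2} + k n$)
$I = - \frac{404}{13}$ ($I = - \frac{1}{13} - 31 = - \frac{404}{13} \approx -31.077$)
$I \left(-63\right) + N{\left(6,-8 \right)} = \left(- \frac{404}{13}\right) \left(-63\right) + \left(- \frac{5}{2} + 6^{2} + 6 \left(-8\right)\right) = \frac{25452}{13} - \frac{29}{2} = \frac{50527}{26}$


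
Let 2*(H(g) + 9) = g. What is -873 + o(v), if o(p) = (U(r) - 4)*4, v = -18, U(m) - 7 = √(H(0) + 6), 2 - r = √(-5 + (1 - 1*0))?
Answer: -861 + 4*I*√3 ≈ -861.0 + 6.9282*I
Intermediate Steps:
H(g) = -9 + g/2
r = 2 - 2*I (r = 2 - √(-5 + (1 - 1*0)) = 2 - √(-5 + (1 + 0)) = 2 - √(-5 + 1) = 2 - √(-4) = 2 - 2*I ≈ 2.0 - 2.0*I)
U(m) = 7 + I*√3 (U(m) = 7 + √((-9 + (½)*0) + 6) = 7 + √((-9 + 0) + 6) = 7 + √(-9 + 6) = 7 + √(-3) = 7 + I*√3)
o(p) = 12 + 4*I*√3 (o(p) = ((7 + I*√3) - 4)*4 = (3 + I*√3)*4 = 12 + 4*I*√3)
-873 + o(v) = -873 + (12 + 4*I*√3) = -861 + 4*I*√3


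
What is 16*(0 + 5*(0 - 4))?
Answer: -320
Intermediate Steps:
16*(0 + 5*(0 - 4)) = 16*(0 + 5*(-4)) = 16*(0 - 20) = 16*(-20) = -320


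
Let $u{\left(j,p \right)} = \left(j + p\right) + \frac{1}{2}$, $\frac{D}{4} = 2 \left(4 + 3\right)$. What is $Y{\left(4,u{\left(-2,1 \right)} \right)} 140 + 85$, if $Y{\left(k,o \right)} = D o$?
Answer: $-3835$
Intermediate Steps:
$D = 56$ ($D = 4 \cdot 2 \left(4 + 3\right) = 4 \cdot 2 \cdot 7 = 4 \cdot 14 = 56$)
$u{\left(j,p \right)} = \frac{1}{2} + j + p$ ($u{\left(j,p \right)} = \left(j + p\right) + \frac{1}{2} = \frac{1}{2} + j + p$)
$Y{\left(k,o \right)} = 56 o$
$Y{\left(4,u{\left(-2,1 \right)} \right)} 140 + 85 = 56 \left(\frac{1}{2} - 2 + 1\right) 140 + 85 = 56 \left(- \frac{1}{2}\right) 140 + 85 = \left(-28\right) 140 + 85 = -3920 + 85 = -3835$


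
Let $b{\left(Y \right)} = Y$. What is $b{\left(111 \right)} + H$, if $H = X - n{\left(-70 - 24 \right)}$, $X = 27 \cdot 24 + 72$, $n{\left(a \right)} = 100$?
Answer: $731$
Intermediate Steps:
$X = 720$ ($X = 648 + 72 = 720$)
$H = 620$ ($H = 720 - 100 = 620$)
$b{\left(111 \right)} + H = 111 + 620 = 731$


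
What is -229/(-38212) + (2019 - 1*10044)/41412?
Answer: -6190999/32967403 ≈ -0.18779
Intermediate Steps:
-229/(-38212) + (2019 - 1*10044)/41412 = -229*(-1/38212) + (2019 - 10044)*(1/41412) = 229/38212 - 8025*1/41412 = 229/38212 - 2675/13804 = -6190999/32967403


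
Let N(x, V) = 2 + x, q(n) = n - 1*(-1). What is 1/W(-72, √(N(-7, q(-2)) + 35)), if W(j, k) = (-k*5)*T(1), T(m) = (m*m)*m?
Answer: -√30/150 ≈ -0.036515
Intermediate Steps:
q(n) = 1 + n (q(n) = n + 1 = 1 + n)
T(m) = m³ (T(m) = m²*m = m³)
W(j, k) = -5*k (W(j, k) = (-k*5)*1³ = -5*k*1 = -5*k)
1/W(-72, √(N(-7, q(-2)) + 35)) = 1/(-5*√((2 - 7) + 35)) = 1/(-5*√(-5 + 35)) = 1/(-5*√30) = -√30/150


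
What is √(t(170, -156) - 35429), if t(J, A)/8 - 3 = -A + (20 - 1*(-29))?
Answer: I*√33765 ≈ 183.75*I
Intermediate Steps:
t(J, A) = 416 - 8*A (t(J, A) = 24 + 8*(-A + (20 - 1*(-29))) = 24 + 8*(-A + (20 + 29)) = 24 + 8*(-A + 49) = 24 + 8*(49 - A) = 24 + (392 - 8*A) = 416 - 8*A)
√(t(170, -156) - 35429) = √((416 - 8*(-156)) - 35429) = √((416 + 1248) - 35429) = √(1664 - 35429) = √(-33765) = I*√33765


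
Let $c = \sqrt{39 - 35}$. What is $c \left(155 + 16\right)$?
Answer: $342$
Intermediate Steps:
$c = 2$ ($c = \sqrt{4} = 2$)
$c \left(155 + 16\right) = 2 \left(155 + 16\right) = 2 \cdot 171 = 342$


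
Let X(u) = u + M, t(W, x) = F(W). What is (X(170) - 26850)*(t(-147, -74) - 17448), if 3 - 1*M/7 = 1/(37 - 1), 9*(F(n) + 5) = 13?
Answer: 37684797446/81 ≈ 4.6524e+8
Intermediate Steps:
F(n) = -32/9 (F(n) = -5 + (1/9)*13 = -5 + 13/9 = -32/9)
t(W, x) = -32/9
M = 749/36 (M = 21 - 7/(37 - 1) = 21 - 7/36 = 749/36 ≈ 20.806)
X(u) = 749/36 + u (X(u) = u + 749/36 = 749/36 + u)
(X(170) - 26850)*(t(-147, -74) - 17448) = ((749/36 + 170) - 26850)*(-32/9 - 17448) = (6869/36 - 26850)*(-157064/9) = -959731/36*(-157064/9) = 37684797446/81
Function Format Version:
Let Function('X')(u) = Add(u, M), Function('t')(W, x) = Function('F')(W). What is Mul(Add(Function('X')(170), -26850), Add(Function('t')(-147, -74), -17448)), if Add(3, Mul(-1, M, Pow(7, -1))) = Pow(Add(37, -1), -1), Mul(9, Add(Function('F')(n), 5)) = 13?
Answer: Rational(37684797446, 81) ≈ 4.6524e+8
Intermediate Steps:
Function('F')(n) = Rational(-32, 9) (Function('F')(n) = Add(-5, Mul(Rational(1, 9), 13)) = Add(-5, Rational(13, 9)) = Rational(-32, 9))
Function('t')(W, x) = Rational(-32, 9)
M = Rational(749, 36) (M = Add(21, Mul(-7, Pow(Add(37, -1), -1))) = Add(21, Mul(-7, Pow(36, -1))) = Add(21, Mul(-7, Rational(1, 36))) = Add(21, Rational(-7, 36)) = Rational(749, 36) ≈ 20.806)
Function('X')(u) = Add(Rational(749, 36), u) (Function('X')(u) = Add(u, Rational(749, 36)) = Add(Rational(749, 36), u))
Mul(Add(Function('X')(170), -26850), Add(Function('t')(-147, -74), -17448)) = Mul(Add(Add(Rational(749, 36), 170), -26850), Add(Rational(-32, 9), -17448)) = Mul(Add(Rational(6869, 36), -26850), Rational(-157064, 9)) = Mul(Rational(-959731, 36), Rational(-157064, 9)) = Rational(37684797446, 81)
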